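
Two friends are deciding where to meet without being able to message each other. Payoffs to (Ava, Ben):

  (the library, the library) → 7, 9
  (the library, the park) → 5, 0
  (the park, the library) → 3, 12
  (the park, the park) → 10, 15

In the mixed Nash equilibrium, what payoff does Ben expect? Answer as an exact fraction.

Ava mixes with probability p on the library, chosen so Ben is indifferent: 9p + 12(1−p) = 0p + 15(1−p) gives p = 1/4.
Ben's expected payoff is 9·1/4 + 12·3/4 = 45/4.

45/4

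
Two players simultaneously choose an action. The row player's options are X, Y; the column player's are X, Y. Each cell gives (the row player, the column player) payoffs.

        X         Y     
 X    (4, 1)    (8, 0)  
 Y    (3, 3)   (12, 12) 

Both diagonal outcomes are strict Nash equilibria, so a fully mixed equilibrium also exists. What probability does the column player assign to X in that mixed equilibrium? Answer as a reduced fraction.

The column player's mix q on X must make the row player indifferent between X and Y.
The row player's payoff from X: 4q + 8(1−q). From Y: 3q + 12(1−q).
Set equal: 1q = 4(1−q) → q = 4/5.

4/5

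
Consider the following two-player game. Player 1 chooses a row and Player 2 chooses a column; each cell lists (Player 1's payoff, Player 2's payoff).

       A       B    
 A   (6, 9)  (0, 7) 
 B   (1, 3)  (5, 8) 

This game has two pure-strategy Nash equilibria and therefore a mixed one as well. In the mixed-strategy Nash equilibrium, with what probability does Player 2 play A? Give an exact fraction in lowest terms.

1/2

Player 2's mix q on A must make Player 1 indifferent between A and B.
Player 1's payoff from A: 6q + 0(1−q). From B: 1q + 5(1−q).
Set equal: 5q = 5(1−q) → q = 5/10 = 1/2.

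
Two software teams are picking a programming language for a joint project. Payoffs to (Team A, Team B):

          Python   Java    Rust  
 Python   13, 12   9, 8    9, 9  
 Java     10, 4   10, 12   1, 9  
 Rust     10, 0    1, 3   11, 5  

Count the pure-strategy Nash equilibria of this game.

3

Both Python: Team A gets 13 (best alternative 10); Team B gets 12 (best alternative 9). Neither deviates — NE.
Both Java: Team A gets 10 (best alternative 9); Team B gets 12 (best alternative 9). Neither deviates — NE.
Both Rust: Team A gets 11 (best alternative 9); Team B gets 5 (best alternative 3). Neither deviates — NE.
(Python, Java) is not a NE: Team A would switch to Java (10 > 9).
No other cell survives both best-response checks, so there are 3 pure NE.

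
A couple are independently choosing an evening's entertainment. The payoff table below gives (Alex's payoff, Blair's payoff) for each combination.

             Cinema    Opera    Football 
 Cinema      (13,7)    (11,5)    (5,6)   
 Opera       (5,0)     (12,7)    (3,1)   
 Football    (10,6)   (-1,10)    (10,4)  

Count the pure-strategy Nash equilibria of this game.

Both Cinema: Alex gets 13 (best alternative 10); Blair gets 7 (best alternative 6). Neither deviates — NE.
Both Opera: Alex gets 12 (best alternative 11); Blair gets 7 (best alternative 1). Neither deviates — NE.
Both Football is not a NE: Blair would switch to Opera (10 > 4).
No other cell survives both best-response checks, so there are 2 pure NE.

2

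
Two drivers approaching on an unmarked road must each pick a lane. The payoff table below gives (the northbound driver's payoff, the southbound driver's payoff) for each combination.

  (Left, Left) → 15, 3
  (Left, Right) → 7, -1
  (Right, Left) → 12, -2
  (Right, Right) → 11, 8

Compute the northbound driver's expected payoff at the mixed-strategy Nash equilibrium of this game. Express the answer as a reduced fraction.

81/7

The southbound driver mixes with probability q on Left, chosen so the northbound driver is indifferent: 15q + 7(1−q) = 12q + 11(1−q) gives q = 4/7.
The northbound driver's expected payoff (from either row, since indifferent) is 15·4/7 + 7·3/7 = 81/7.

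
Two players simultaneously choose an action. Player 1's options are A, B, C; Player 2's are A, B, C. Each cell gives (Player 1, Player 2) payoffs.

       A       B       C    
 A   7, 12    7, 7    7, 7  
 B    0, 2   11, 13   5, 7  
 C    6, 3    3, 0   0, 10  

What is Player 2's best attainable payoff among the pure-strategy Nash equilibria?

13

Both A is a pure NE (Player 1: 7 ≥ 6; Player 2: 12 ≥ 7). Player 2 gets 12.
Both B is a pure NE (Player 1: 11 ≥ 7; Player 2: 13 ≥ 7). Player 2 gets 13.
Every other cell has a profitable deviation for at least one player. Highest of {12, 13} is 13.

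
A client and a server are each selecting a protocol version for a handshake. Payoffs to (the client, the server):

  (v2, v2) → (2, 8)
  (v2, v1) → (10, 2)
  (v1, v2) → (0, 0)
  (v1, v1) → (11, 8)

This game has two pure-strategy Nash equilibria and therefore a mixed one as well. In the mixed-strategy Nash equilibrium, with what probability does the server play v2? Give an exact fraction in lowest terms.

1/3

The server's mix q on v2 must make the client indifferent between v2 and v1.
The client's payoff from v2: 2q + 10(1−q). From v1: 0q + 11(1−q).
Set equal: 2q = 1(1−q) → q = 1/3.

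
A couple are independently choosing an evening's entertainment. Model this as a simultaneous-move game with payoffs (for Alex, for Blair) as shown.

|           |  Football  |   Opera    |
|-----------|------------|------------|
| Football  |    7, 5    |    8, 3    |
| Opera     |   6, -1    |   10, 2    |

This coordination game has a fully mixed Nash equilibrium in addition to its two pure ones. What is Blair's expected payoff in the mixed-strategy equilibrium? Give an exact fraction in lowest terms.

Alex mixes with probability p on Football, chosen so Blair is indifferent: 5p + (-1)(1−p) = 3p + 2(1−p) gives p = 3/5.
Blair's expected payoff is 5·3/5 + (-1)·2/5 = 13/5.

13/5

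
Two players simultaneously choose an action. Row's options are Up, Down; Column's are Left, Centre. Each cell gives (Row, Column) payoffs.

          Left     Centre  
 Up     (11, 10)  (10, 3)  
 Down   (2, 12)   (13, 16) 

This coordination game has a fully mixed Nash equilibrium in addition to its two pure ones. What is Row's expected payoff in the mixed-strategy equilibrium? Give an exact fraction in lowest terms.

41/4

Column mixes with probability q on Left, chosen so Row is indifferent: 11q + 10(1−q) = 2q + 13(1−q) gives q = 1/4.
Row's expected payoff (from either row, since indifferent) is 11·1/4 + 10·3/4 = 41/4.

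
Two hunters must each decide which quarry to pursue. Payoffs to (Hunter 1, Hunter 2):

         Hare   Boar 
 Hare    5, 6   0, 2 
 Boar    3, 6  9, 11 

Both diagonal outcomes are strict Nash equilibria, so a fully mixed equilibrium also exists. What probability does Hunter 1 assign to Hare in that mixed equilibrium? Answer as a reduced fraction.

Hunter 1's mix p on Hare must make Hunter 2 indifferent between Hare and Boar.
Hunter 2's payoff from Hare: 6p + 6(1−p). From Boar: 2p + 11(1−p).
Set equal: 4p = 5(1−p) → p = 5/9.

5/9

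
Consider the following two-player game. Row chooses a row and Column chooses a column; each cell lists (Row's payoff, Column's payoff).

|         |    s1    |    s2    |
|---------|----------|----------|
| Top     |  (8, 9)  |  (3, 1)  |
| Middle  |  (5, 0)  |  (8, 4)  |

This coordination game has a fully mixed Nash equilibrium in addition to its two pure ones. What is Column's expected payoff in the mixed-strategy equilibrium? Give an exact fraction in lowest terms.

Row mixes with probability p on Top, chosen so Column is indifferent: 9p + 0(1−p) = 1p + 4(1−p) gives p = 1/3.
Column's expected payoff is 9·1/3 + 0·2/3 = 3.

3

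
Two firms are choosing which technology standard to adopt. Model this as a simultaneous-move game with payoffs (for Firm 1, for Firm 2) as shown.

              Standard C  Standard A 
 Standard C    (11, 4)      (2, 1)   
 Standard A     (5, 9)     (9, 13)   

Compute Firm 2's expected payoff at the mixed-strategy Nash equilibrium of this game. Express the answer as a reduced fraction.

Firm 1 mixes with probability p on Standard C, chosen so Firm 2 is indifferent: 4p + 9(1−p) = 1p + 13(1−p) gives p = 4/7.
Firm 2's expected payoff is 4·4/7 + 9·3/7 = 43/7.

43/7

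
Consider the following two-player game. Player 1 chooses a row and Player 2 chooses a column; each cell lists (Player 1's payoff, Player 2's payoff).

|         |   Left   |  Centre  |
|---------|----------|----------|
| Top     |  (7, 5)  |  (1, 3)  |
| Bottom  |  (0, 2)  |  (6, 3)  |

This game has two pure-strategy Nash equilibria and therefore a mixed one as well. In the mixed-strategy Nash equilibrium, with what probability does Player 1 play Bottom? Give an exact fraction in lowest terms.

Player 1's mix p on Top must make Player 2 indifferent between Left and Centre.
Player 2's payoff from Left: 5p + 2(1−p). From Centre: 3p + 3(1−p).
Set equal: 2p = 1(1−p) → p = 1/3.
Probability on Bottom is 1 − 1/3 = 2/3.

2/3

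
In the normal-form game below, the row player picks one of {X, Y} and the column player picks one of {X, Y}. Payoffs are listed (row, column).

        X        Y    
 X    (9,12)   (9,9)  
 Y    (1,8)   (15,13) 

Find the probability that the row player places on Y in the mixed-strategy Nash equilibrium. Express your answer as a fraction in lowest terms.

3/8

The row player's mix p on X must make the column player indifferent between X and Y.
The column player's payoff from X: 12p + 8(1−p). From Y: 9p + 13(1−p).
Set equal: 3p = 5(1−p) → p = 5/8.
Probability on Y is 1 − 5/8 = 3/8.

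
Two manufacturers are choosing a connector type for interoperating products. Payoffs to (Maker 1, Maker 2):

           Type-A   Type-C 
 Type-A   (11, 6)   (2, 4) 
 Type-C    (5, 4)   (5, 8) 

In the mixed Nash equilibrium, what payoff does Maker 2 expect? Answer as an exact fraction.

Maker 1 mixes with probability p on Type-A, chosen so Maker 2 is indifferent: 6p + 4(1−p) = 4p + 8(1−p) gives p = 2/3.
Maker 2's expected payoff is 6·2/3 + 4·1/3 = 16/3.

16/3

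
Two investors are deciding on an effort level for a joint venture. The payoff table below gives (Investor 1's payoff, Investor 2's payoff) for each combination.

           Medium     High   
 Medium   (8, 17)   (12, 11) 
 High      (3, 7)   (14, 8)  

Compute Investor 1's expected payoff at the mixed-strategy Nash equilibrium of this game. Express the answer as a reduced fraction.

Investor 2 mixes with probability q on Medium, chosen so Investor 1 is indifferent: 8q + 12(1−q) = 3q + 14(1−q) gives q = 2/7.
Investor 1's expected payoff (from either row, since indifferent) is 8·2/7 + 12·5/7 = 76/7.

76/7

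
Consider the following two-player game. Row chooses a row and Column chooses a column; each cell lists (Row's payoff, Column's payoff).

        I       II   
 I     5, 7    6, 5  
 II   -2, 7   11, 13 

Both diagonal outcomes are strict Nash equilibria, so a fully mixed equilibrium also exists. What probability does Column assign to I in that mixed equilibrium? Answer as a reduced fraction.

5/12

Column's mix q on I must make Row indifferent between I and II.
Row's payoff from I: 5q + 6(1−q). From II: (-2)q + 11(1−q).
Set equal: 7q = 5(1−q) → q = 5/12.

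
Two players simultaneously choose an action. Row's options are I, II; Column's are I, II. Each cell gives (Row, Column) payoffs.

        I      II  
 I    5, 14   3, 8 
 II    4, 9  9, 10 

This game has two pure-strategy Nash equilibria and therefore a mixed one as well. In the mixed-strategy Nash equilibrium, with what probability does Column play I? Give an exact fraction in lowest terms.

6/7

Column's mix q on I must make Row indifferent between I and II.
Row's payoff from I: 5q + 3(1−q). From II: 4q + 9(1−q).
Set equal: 1q = 6(1−q) → q = 6/7.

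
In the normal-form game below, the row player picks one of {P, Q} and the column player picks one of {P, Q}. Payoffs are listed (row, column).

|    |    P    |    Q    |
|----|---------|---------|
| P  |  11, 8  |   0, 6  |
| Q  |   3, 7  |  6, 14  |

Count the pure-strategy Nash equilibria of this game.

2

Both P: the row player gets 11 (best alternative 3); the column player gets 8 (best alternative 6). Neither deviates — NE.
Both Q: the row player gets 6 (best alternative 0); the column player gets 14 (best alternative 7). Neither deviates — NE.
(P, Q) is not a NE: the row player would switch to Q (6 > 0).
No other cell survives both best-response checks, so there are 2 pure NE.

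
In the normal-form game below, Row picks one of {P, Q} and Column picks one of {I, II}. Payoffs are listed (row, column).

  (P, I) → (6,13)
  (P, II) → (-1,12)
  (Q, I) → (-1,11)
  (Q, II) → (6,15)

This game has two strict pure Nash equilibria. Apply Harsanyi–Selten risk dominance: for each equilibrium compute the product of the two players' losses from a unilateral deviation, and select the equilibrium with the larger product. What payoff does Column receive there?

At (P, I): Row loses 6 − (-1) = 7 by deviating; Column loses 13 − 12 = 1. Product = 7·1 = 7.
At (Q, II): Row loses 6 − (-1) = 7 by deviating; Column loses 15 − 11 = 4. Product = 7·4 = 28.
28 > 7, so (Q, II) is risk-dominant. Column's payoff there is 15.

15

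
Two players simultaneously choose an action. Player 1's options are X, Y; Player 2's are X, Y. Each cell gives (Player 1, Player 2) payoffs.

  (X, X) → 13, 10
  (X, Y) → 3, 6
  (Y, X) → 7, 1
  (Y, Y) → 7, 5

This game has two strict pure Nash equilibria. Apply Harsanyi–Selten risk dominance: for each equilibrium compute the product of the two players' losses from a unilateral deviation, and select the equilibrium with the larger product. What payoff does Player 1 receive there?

13

At both X: Player 1 loses 13 − 7 = 6 by deviating; Player 2 loses 10 − 6 = 4. Product = 6·4 = 24.
At both Y: Player 1 loses 7 − 3 = 4 by deviating; Player 2 loses 5 − 1 = 4. Product = 4·4 = 16.
24 > 16, so both X is risk-dominant. Player 1's payoff there is 13.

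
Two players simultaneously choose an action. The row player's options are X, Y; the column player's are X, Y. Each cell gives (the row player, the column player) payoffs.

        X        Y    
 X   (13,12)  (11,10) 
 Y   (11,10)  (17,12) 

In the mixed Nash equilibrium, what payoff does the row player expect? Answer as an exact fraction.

The column player mixes with probability q on X, chosen so the row player is indifferent: 13q + 11(1−q) = 11q + 17(1−q) gives q = 3/4.
The row player's expected payoff (from either row, since indifferent) is 13·3/4 + 11·1/4 = 25/2.

25/2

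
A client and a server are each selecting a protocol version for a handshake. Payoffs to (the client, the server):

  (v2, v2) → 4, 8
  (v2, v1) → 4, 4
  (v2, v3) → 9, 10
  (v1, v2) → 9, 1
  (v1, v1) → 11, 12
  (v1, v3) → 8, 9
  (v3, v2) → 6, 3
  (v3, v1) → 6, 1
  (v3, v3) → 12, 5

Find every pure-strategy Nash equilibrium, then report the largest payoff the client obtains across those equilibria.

12

Both v1 is a pure NE (the client: 11 ≥ 6; the server: 12 ≥ 9). The client gets 11.
Both v3 is a pure NE (the client: 12 ≥ 9; the server: 5 ≥ 3). The client gets 12.
Every other cell has a profitable deviation for at least one player. Highest of {11, 12} is 12.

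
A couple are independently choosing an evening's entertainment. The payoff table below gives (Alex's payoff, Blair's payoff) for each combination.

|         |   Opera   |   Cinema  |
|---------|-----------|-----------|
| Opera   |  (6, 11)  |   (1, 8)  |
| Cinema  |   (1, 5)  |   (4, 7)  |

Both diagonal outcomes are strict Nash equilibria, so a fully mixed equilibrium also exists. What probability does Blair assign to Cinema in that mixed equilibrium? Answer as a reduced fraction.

Blair's mix q on Opera must make Alex indifferent between Opera and Cinema.
Alex's payoff from Opera: 6q + 1(1−q). From Cinema: 1q + 4(1−q).
Set equal: 5q = 3(1−q) → q = 3/8.
Probability on Cinema is 1 − 3/8 = 5/8.

5/8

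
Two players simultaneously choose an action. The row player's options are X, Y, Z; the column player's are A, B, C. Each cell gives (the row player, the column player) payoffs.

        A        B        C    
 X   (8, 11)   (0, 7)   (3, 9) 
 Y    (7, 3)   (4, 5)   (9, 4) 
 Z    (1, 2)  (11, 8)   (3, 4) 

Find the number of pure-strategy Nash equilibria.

2

(X, A): the row player gets 8 (best alternative 7); the column player gets 11 (best alternative 9). Neither deviates — NE.
(Z, B): the row player gets 11 (best alternative 4); the column player gets 8 (best alternative 4). Neither deviates — NE.
(Y, B) is not a NE: the row player would switch to Z (11 > 4).
No other cell survives both best-response checks, so there are 2 pure NE.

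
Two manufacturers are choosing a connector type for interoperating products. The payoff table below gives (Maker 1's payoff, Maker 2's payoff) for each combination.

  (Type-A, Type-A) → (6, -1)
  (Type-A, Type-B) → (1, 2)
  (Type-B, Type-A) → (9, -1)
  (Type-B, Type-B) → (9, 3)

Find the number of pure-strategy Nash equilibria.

1

Both Type-B: Maker 1 gets 9 (best alternative 1); Maker 2 gets 3 (best alternative -1). Neither deviates — NE.
Both Type-A is not a NE: Maker 1 would switch to Type-B (9 > 6).
No other cell survives both best-response checks, so there is 1 pure NE.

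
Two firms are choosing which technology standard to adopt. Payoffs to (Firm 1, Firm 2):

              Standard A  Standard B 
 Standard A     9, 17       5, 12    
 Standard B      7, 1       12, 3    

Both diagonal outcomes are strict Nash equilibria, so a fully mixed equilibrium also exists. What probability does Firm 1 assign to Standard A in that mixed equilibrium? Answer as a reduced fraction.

Firm 1's mix p on Standard A must make Firm 2 indifferent between Standard A and Standard B.
Firm 2's payoff from Standard A: 17p + 1(1−p). From Standard B: 12p + 3(1−p).
Set equal: 5p = 2(1−p) → p = 2/7.

2/7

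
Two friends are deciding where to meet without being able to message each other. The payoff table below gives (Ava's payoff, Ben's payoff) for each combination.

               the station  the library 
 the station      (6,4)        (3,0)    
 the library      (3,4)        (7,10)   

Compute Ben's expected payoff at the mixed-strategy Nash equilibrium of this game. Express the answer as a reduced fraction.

Ava mixes with probability p on the station, chosen so Ben is indifferent: 4p + 4(1−p) = 0p + 10(1−p) gives p = 3/5.
Ben's expected payoff is 4·3/5 + 4·2/5 = 4.

4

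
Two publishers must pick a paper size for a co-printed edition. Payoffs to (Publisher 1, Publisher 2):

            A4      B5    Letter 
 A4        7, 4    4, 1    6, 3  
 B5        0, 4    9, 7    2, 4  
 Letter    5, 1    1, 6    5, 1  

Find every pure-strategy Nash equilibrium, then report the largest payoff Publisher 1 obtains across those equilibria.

Both A4 is a pure NE (Publisher 1: 7 ≥ 5; Publisher 2: 4 ≥ 3). Publisher 1 gets 7.
Both B5 is a pure NE (Publisher 1: 9 ≥ 4; Publisher 2: 7 ≥ 4). Publisher 1 gets 9.
Every other cell has a profitable deviation for at least one player. Highest of {7, 9} is 9.

9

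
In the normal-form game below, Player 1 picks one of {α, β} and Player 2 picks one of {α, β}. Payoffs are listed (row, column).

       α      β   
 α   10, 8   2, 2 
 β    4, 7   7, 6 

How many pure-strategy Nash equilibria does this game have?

Both α: Player 1 gets 10 (best alternative 4); Player 2 gets 8 (best alternative 2). Neither deviates — NE.
Both β is not a NE: Player 2 would switch to α (7 > 6).
No other cell survives both best-response checks, so there is 1 pure NE.

1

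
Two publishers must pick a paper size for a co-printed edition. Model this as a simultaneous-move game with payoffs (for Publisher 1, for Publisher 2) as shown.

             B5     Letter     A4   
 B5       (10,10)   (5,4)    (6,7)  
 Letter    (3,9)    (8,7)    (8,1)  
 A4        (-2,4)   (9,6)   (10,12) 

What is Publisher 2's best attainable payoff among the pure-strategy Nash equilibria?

Both B5 is a pure NE (Publisher 1: 10 ≥ 3; Publisher 2: 10 ≥ 7). Publisher 2 gets 10.
Both A4 is a pure NE (Publisher 1: 10 ≥ 8; Publisher 2: 12 ≥ 6). Publisher 2 gets 12.
Every other cell has a profitable deviation for at least one player. Highest of {10, 12} is 12.

12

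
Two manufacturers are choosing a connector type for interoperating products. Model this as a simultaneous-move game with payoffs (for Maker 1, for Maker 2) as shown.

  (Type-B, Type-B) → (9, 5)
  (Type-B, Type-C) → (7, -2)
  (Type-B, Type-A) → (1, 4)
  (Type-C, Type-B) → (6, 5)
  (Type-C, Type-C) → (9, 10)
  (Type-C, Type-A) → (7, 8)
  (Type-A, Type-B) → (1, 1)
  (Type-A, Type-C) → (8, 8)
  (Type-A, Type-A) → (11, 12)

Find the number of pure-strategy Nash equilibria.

Both Type-B: Maker 1 gets 9 (best alternative 6); Maker 2 gets 5 (best alternative 4). Neither deviates — NE.
Both Type-C: Maker 1 gets 9 (best alternative 8); Maker 2 gets 10 (best alternative 8). Neither deviates — NE.
Both Type-A: Maker 1 gets 11 (best alternative 7); Maker 2 gets 12 (best alternative 8). Neither deviates — NE.
(Type-A, Type-B) is not a NE: Maker 1 would switch to Type-B (9 > 1).
No other cell survives both best-response checks, so there are 3 pure NE.

3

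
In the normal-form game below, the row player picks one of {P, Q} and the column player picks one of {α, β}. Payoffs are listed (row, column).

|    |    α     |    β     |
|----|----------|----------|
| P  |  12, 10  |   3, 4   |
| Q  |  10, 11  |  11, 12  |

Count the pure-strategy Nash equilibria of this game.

2

(P, α): the row player gets 12 (best alternative 10); the column player gets 10 (best alternative 4). Neither deviates — NE.
(Q, β): the row player gets 11 (best alternative 3); the column player gets 12 (best alternative 11). Neither deviates — NE.
(Q, α) is not a NE: the row player would switch to P (12 > 10).
No other cell survives both best-response checks, so there are 2 pure NE.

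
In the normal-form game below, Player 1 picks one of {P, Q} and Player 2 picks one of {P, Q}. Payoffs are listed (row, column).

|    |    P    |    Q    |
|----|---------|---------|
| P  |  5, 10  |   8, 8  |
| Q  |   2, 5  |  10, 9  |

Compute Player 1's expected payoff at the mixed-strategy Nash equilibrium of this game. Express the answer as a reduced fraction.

Player 2 mixes with probability q on P, chosen so Player 1 is indifferent: 5q + 8(1−q) = 2q + 10(1−q) gives q = 2/5.
Player 1's expected payoff (from either row, since indifferent) is 5·2/5 + 8·3/5 = 34/5.

34/5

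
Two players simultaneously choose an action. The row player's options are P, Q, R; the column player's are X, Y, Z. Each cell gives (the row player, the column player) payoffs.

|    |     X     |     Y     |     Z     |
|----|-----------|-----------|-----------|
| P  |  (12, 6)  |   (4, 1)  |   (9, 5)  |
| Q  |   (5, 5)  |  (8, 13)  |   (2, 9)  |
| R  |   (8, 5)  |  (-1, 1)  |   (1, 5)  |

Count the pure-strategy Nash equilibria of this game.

2

(P, X): the row player gets 12 (best alternative 8); the column player gets 6 (best alternative 5). Neither deviates — NE.
(Q, Y): the row player gets 8 (best alternative 4); the column player gets 13 (best alternative 9). Neither deviates — NE.
(R, Z) is not a NE: the row player would switch to P (9 > 1).
No other cell survives both best-response checks, so there are 2 pure NE.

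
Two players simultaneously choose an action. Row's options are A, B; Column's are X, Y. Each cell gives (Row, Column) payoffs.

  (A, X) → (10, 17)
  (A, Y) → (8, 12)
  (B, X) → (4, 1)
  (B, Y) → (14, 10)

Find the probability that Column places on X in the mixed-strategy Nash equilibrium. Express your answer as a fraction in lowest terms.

Column's mix q on X must make Row indifferent between A and B.
Row's payoff from A: 10q + 8(1−q). From B: 4q + 14(1−q).
Set equal: 6q = 6(1−q) → q = 6/12 = 1/2.

1/2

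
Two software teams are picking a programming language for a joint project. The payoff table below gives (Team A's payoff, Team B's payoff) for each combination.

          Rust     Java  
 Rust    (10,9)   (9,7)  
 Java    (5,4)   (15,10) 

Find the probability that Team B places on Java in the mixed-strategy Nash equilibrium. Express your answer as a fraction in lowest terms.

5/11

Team B's mix q on Rust must make Team A indifferent between Rust and Java.
Team A's payoff from Rust: 10q + 9(1−q). From Java: 5q + 15(1−q).
Set equal: 5q = 6(1−q) → q = 6/11.
Probability on Java is 1 − 6/11 = 5/11.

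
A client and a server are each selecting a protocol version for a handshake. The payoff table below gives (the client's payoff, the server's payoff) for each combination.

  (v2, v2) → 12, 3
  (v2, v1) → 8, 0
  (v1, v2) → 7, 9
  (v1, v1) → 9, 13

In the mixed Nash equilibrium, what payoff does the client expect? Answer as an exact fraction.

The server mixes with probability q on v2, chosen so the client is indifferent: 12q + 8(1−q) = 7q + 9(1−q) gives q = 1/6.
The client's expected payoff (from either row, since indifferent) is 12·1/6 + 8·5/6 = 26/3.

26/3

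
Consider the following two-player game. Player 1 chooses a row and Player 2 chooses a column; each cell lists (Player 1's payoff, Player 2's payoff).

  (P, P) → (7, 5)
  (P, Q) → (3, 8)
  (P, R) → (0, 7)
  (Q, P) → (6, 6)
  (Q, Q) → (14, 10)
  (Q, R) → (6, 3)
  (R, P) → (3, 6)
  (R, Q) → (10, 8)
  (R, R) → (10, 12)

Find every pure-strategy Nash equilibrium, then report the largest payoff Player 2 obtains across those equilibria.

12

Both Q is a pure NE (Player 1: 14 ≥ 10; Player 2: 10 ≥ 6). Player 2 gets 10.
Both R is a pure NE (Player 1: 10 ≥ 6; Player 2: 12 ≥ 8). Player 2 gets 12.
Every other cell has a profitable deviation for at least one player. Highest of {10, 12} is 12.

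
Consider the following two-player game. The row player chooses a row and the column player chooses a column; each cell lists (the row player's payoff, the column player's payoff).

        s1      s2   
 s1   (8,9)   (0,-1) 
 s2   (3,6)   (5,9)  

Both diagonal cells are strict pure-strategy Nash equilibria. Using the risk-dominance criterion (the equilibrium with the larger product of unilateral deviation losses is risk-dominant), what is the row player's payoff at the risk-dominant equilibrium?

8

At both s1: the row player loses 8 − 3 = 5 by deviating; the column player loses 9 − (-1) = 10. Product = 5·10 = 50.
At both s2: the row player loses 5 − 0 = 5 by deviating; the column player loses 9 − 6 = 3. Product = 5·3 = 15.
50 > 15, so both s1 is risk-dominant. The row player's payoff there is 8.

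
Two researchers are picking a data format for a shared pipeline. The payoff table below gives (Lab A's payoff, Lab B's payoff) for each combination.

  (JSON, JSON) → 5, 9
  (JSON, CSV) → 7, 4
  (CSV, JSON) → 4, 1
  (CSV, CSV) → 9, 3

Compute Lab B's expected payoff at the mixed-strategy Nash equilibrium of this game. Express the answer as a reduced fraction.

Lab A mixes with probability p on JSON, chosen so Lab B is indifferent: 9p + 1(1−p) = 4p + 3(1−p) gives p = 2/7.
Lab B's expected payoff is 9·2/7 + 1·5/7 = 23/7.

23/7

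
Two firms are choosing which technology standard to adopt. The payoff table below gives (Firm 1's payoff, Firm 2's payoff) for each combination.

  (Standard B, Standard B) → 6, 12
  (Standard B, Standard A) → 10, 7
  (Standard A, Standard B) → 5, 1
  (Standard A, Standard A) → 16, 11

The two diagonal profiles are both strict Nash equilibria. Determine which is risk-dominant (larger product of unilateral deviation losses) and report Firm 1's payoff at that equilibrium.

16

At both Standard B: Firm 1 loses 6 − 5 = 1 by deviating; Firm 2 loses 12 − 7 = 5. Product = 1·5 = 5.
At both Standard A: Firm 1 loses 16 − 10 = 6 by deviating; Firm 2 loses 11 − 1 = 10. Product = 6·10 = 60.
60 > 5, so both Standard A is risk-dominant. Firm 1's payoff there is 16.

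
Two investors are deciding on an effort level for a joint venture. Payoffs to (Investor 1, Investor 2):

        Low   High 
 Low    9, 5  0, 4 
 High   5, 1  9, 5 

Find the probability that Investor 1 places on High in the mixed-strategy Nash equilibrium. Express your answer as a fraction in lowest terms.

Investor 1's mix p on Low must make Investor 2 indifferent between Low and High.
Investor 2's payoff from Low: 5p + 1(1−p). From High: 4p + 5(1−p).
Set equal: 1p = 4(1−p) → p = 4/5.
Probability on High is 1 − 4/5 = 1/5.

1/5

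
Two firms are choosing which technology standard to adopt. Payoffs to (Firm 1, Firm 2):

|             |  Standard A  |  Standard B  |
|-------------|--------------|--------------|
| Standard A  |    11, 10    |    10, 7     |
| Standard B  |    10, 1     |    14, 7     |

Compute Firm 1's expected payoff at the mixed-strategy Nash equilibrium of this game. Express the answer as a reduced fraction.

Firm 2 mixes with probability q on Standard A, chosen so Firm 1 is indifferent: 11q + 10(1−q) = 10q + 14(1−q) gives q = 4/5.
Firm 1's expected payoff (from either row, since indifferent) is 11·4/5 + 10·1/5 = 54/5.

54/5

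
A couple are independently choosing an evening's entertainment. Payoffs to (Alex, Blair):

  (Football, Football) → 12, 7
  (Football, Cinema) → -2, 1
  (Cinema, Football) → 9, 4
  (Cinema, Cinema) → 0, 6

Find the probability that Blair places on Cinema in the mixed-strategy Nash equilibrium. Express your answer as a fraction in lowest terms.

3/5

Blair's mix q on Football must make Alex indifferent between Football and Cinema.
Alex's payoff from Football: 12q + (-2)(1−q). From Cinema: 9q + 0(1−q).
Set equal: 3q = 2(1−q) → q = 2/5.
Probability on Cinema is 1 − 2/5 = 3/5.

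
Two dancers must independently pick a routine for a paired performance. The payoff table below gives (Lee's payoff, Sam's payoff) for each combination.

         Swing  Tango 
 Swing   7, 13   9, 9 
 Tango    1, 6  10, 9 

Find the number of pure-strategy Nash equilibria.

Both Swing: Lee gets 7 (best alternative 1); Sam gets 13 (best alternative 9). Neither deviates — NE.
Both Tango: Lee gets 10 (best alternative 9); Sam gets 9 (best alternative 6). Neither deviates — NE.
(Tango, Swing) is not a NE: Lee would switch to Swing (7 > 1).
No other cell survives both best-response checks, so there are 2 pure NE.

2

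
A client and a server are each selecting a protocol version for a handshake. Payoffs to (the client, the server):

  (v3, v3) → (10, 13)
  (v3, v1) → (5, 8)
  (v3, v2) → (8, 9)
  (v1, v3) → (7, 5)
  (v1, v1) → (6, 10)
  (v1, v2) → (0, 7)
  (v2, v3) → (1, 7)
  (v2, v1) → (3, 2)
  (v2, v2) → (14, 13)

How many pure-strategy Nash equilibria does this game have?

3

Both v3: the client gets 10 (best alternative 7); the server gets 13 (best alternative 9). Neither deviates — NE.
Both v1: the client gets 6 (best alternative 5); the server gets 10 (best alternative 7). Neither deviates — NE.
Both v2: the client gets 14 (best alternative 8); the server gets 13 (best alternative 7). Neither deviates — NE.
(v1, v3) is not a NE: the client would switch to v3 (10 > 7).
No other cell survives both best-response checks, so there are 3 pure NE.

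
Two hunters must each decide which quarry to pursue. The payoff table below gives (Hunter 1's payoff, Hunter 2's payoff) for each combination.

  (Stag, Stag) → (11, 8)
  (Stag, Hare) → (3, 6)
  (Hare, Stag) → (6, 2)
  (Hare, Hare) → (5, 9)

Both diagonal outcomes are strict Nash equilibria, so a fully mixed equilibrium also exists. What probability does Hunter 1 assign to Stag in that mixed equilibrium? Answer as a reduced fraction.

Hunter 1's mix p on Stag must make Hunter 2 indifferent between Stag and Hare.
Hunter 2's payoff from Stag: 8p + 2(1−p). From Hare: 6p + 9(1−p).
Set equal: 2p = 7(1−p) → p = 7/9.

7/9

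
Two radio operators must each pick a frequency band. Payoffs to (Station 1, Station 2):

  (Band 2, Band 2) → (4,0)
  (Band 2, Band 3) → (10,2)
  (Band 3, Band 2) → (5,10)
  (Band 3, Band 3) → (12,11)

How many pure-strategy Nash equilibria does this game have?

1

Both Band 3: Station 1 gets 12 (best alternative 10); Station 2 gets 11 (best alternative 10). Neither deviates — NE.
Both Band 2 is not a NE: Station 1 would switch to Band 3 (5 > 4).
No other cell survives both best-response checks, so there is 1 pure NE.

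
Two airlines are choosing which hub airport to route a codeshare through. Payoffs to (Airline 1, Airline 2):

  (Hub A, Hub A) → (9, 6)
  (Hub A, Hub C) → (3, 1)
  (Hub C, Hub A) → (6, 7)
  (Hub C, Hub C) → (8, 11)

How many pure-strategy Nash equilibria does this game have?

Both Hub A: Airline 1 gets 9 (best alternative 6); Airline 2 gets 6 (best alternative 1). Neither deviates — NE.
Both Hub C: Airline 1 gets 8 (best alternative 3); Airline 2 gets 11 (best alternative 7). Neither deviates — NE.
(Hub A, Hub C) is not a NE: Airline 1 would switch to Hub C (8 > 3).
No other cell survives both best-response checks, so there are 2 pure NE.

2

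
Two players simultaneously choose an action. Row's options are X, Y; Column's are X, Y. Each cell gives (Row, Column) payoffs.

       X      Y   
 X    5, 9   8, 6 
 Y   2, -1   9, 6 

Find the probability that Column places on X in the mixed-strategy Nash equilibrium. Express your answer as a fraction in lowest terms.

Column's mix q on X must make Row indifferent between X and Y.
Row's payoff from X: 5q + 8(1−q). From Y: 2q + 9(1−q).
Set equal: 3q = 1(1−q) → q = 1/4.

1/4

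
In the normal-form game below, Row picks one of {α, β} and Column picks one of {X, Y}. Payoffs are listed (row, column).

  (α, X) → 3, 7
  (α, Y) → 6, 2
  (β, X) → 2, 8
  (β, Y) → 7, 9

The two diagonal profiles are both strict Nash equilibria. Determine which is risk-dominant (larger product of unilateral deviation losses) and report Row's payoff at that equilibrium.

3

At (α, X): Row loses 3 − 2 = 1 by deviating; Column loses 7 − 2 = 5. Product = 1·5 = 5.
At (β, Y): Row loses 7 − 6 = 1 by deviating; Column loses 9 − 8 = 1. Product = 1·1 = 1.
5 > 1, so (α, X) is risk-dominant. Row's payoff there is 3.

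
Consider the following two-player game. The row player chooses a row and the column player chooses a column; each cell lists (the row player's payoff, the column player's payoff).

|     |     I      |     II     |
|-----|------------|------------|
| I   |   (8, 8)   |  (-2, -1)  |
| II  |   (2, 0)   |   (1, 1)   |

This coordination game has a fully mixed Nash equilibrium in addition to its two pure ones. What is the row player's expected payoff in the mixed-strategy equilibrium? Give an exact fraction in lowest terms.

The column player mixes with probability q on I, chosen so the row player is indifferent: 8q + (-2)(1−q) = 2q + 1(1−q) gives q = 1/3.
The row player's expected payoff (from either row, since indifferent) is 8·1/3 + (-2)·2/3 = 4/3.

4/3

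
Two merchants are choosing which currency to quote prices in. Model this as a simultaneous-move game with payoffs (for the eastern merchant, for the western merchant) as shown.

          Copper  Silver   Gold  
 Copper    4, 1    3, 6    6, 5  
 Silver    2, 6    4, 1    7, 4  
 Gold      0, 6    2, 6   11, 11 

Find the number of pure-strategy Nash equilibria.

1

Both Gold: the eastern merchant gets 11 (best alternative 7); the western merchant gets 11 (best alternative 6). Neither deviates — NE.
Both Copper is not a NE: the western merchant would switch to Silver (6 > 1).
No other cell survives both best-response checks, so there is 1 pure NE.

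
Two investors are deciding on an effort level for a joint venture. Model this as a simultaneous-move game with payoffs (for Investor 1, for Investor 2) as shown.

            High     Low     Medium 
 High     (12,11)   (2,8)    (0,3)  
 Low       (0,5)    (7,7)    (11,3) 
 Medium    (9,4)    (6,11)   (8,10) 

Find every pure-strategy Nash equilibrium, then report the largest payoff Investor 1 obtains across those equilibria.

Both High is a pure NE (Investor 1: 12 ≥ 9; Investor 2: 11 ≥ 8). Investor 1 gets 12.
Both Low is a pure NE (Investor 1: 7 ≥ 6; Investor 2: 7 ≥ 5). Investor 1 gets 7.
Every other cell has a profitable deviation for at least one player. Highest of {12, 7} is 12.

12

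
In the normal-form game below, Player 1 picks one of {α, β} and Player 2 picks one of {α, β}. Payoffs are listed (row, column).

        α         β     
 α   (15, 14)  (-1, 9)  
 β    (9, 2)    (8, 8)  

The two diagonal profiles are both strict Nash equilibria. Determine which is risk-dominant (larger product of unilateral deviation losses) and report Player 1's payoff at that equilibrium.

At both α: Player 1 loses 15 − 9 = 6 by deviating; Player 2 loses 14 − 9 = 5. Product = 6·5 = 30.
At both β: Player 1 loses 8 − (-1) = 9 by deviating; Player 2 loses 8 − 2 = 6. Product = 9·6 = 54.
54 > 30, so both β is risk-dominant. Player 1's payoff there is 8.

8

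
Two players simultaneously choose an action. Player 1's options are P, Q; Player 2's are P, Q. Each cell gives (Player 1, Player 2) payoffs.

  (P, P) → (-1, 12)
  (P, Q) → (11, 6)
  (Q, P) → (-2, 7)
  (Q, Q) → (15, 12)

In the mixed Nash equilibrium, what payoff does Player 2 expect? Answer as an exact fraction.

102/11

Player 1 mixes with probability p on P, chosen so Player 2 is indifferent: 12p + 7(1−p) = 6p + 12(1−p) gives p = 5/11.
Player 2's expected payoff is 12·5/11 + 7·6/11 = 102/11.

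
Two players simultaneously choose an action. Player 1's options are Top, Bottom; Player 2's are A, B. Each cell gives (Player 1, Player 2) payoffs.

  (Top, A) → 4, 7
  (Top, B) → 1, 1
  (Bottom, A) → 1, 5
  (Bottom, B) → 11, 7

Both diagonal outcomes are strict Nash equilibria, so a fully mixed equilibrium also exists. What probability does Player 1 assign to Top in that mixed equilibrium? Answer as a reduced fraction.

1/4

Player 1's mix p on Top must make Player 2 indifferent between A and B.
Player 2's payoff from A: 7p + 5(1−p). From B: 1p + 7(1−p).
Set equal: 6p = 2(1−p) → p = 2/8 = 1/4.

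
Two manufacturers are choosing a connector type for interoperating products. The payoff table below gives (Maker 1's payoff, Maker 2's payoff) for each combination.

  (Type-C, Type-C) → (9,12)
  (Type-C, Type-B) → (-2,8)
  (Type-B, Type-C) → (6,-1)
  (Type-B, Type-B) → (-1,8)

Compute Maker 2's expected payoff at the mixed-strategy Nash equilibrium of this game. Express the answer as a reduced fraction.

8

Maker 1 mixes with probability p on Type-C, chosen so Maker 2 is indifferent: 12p + (-1)(1−p) = 8p + 8(1−p) gives p = 9/13.
Maker 2's expected payoff is 12·9/13 + (-1)·4/13 = 8.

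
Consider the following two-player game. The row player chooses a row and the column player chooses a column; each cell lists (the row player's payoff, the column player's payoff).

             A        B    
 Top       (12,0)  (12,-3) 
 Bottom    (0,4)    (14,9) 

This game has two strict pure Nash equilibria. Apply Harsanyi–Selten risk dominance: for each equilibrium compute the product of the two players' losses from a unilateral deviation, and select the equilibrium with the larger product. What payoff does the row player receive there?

12

At (Top, A): the row player loses 12 − 0 = 12 by deviating; the column player loses 0 − (-3) = 3. Product = 12·3 = 36.
At (Bottom, B): the row player loses 14 − 12 = 2 by deviating; the column player loses 9 − 4 = 5. Product = 2·5 = 10.
36 > 10, so (Top, A) is risk-dominant. The row player's payoff there is 12.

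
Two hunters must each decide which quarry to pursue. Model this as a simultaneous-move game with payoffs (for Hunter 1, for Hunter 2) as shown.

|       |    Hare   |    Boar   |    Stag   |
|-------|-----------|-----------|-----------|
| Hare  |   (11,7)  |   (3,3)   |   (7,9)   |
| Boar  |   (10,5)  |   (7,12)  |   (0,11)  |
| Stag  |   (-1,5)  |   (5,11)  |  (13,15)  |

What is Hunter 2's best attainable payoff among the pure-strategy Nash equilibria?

Both Boar is a pure NE (Hunter 1: 7 ≥ 5; Hunter 2: 12 ≥ 11). Hunter 2 gets 12.
Both Stag is a pure NE (Hunter 1: 13 ≥ 7; Hunter 2: 15 ≥ 11). Hunter 2 gets 15.
Every other cell has a profitable deviation for at least one player. Highest of {12, 15} is 15.

15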